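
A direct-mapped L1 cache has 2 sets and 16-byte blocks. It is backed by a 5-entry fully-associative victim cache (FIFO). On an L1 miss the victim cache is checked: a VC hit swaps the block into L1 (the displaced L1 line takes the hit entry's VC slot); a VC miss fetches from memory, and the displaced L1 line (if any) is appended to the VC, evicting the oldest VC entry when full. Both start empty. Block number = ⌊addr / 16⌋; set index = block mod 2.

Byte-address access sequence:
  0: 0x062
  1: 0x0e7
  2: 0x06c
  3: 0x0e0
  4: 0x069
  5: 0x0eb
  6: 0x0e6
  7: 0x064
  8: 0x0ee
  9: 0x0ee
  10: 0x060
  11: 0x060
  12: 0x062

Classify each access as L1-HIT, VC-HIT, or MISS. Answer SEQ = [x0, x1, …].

SEQ = [MISS, MISS, VC-HIT, VC-HIT, VC-HIT, VC-HIT, L1-HIT, VC-HIT, VC-HIT, L1-HIT, VC-HIT, L1-HIT, L1-HIT]

0: 0x62 (blk 6, set 0) → MISS  vc=[]
1: 0xe7 (blk 14, set 0) → MISS  vc=[6]
2: 0x6c (blk 6, set 0) → VC-HIT  vc=[14]
3: 0xe0 (blk 14, set 0) → VC-HIT  vc=[6]
4: 0x69 (blk 6, set 0) → VC-HIT  vc=[14]
5: 0xeb (blk 14, set 0) → VC-HIT  vc=[6]
6: 0xe6 (blk 14, set 0) → L1-HIT  vc=[6]
7: 0x64 (blk 6, set 0) → VC-HIT  vc=[14]
8: 0xee (blk 14, set 0) → VC-HIT  vc=[6]
9: 0xee (blk 14, set 0) → L1-HIT  vc=[6]
10: 0x60 (blk 6, set 0) → VC-HIT  vc=[14]
11: 0x60 (blk 6, set 0) → L1-HIT  vc=[14]
12: 0x62 (blk 6, set 0) → L1-HIT  vc=[14]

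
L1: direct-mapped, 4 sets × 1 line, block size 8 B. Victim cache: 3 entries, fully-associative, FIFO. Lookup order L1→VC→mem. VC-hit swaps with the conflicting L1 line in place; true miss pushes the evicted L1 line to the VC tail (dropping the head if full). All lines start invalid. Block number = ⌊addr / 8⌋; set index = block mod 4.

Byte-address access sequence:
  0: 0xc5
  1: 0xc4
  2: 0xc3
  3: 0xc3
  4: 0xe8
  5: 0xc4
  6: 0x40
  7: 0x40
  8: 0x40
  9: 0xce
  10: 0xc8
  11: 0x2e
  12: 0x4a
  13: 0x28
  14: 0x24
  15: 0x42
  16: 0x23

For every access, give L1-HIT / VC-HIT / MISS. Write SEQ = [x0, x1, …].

SEQ = [MISS, L1-HIT, L1-HIT, L1-HIT, MISS, L1-HIT, MISS, L1-HIT, L1-HIT, MISS, L1-HIT, MISS, MISS, VC-HIT, MISS, VC-HIT, VC-HIT]

  [0] addr=0xc5 blk=24 s=0: MISS | VC []
  [1] addr=0xc4 blk=24 s=0: L1-HIT | VC []
  [2] addr=0xc3 blk=24 s=0: L1-HIT | VC []
  [3] addr=0xc3 blk=24 s=0: L1-HIT | VC []
  [4] addr=0xe8 blk=29 s=1: MISS | VC []
  [5] addr=0xc4 blk=24 s=0: L1-HIT | VC []
  [6] addr=0x40 blk=8 s=0: MISS | VC [24]
  [7] addr=0x40 blk=8 s=0: L1-HIT | VC [24]
  [8] addr=0x40 blk=8 s=0: L1-HIT | VC [24]
  [9] addr=0xce blk=25 s=1: MISS | VC [24, 29]
  [10] addr=0xc8 blk=25 s=1: L1-HIT | VC [24, 29]
  [11] addr=0x2e blk=5 s=1: MISS | VC [24, 29, 25]
  [12] addr=0x4a blk=9 s=1: MISS | VC [29, 25, 5]
  [13] addr=0x28 blk=5 s=1: VC-HIT | VC [29, 25, 9]
  [14] addr=0x24 blk=4 s=0: MISS | VC [25, 9, 8]
  [15] addr=0x42 blk=8 s=0: VC-HIT | VC [25, 9, 4]
  [16] addr=0x23 blk=4 s=0: VC-HIT | VC [25, 9, 8]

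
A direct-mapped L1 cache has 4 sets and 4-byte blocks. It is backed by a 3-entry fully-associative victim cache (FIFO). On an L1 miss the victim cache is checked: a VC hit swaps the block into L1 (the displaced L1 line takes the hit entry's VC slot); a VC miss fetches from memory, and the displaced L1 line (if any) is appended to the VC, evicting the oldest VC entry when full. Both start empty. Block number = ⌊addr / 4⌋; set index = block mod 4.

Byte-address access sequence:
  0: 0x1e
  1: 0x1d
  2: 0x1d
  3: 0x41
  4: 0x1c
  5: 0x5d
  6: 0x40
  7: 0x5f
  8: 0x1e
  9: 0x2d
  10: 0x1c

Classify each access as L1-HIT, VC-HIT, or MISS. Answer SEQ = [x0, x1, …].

SEQ = [MISS, L1-HIT, L1-HIT, MISS, L1-HIT, MISS, L1-HIT, L1-HIT, VC-HIT, MISS, VC-HIT]

0: 0x1e (blk 7, set 3) → MISS  vc=[]
1: 0x1d (blk 7, set 3) → L1-HIT  vc=[]
2: 0x1d (blk 7, set 3) → L1-HIT  vc=[]
3: 0x41 (blk 16, set 0) → MISS  vc=[]
4: 0x1c (blk 7, set 3) → L1-HIT  vc=[]
5: 0x5d (blk 23, set 3) → MISS  vc=[7]
6: 0x40 (blk 16, set 0) → L1-HIT  vc=[7]
7: 0x5f (blk 23, set 3) → L1-HIT  vc=[7]
8: 0x1e (blk 7, set 3) → VC-HIT  vc=[23]
9: 0x2d (blk 11, set 3) → MISS  vc=[23, 7]
10: 0x1c (blk 7, set 3) → VC-HIT  vc=[23, 11]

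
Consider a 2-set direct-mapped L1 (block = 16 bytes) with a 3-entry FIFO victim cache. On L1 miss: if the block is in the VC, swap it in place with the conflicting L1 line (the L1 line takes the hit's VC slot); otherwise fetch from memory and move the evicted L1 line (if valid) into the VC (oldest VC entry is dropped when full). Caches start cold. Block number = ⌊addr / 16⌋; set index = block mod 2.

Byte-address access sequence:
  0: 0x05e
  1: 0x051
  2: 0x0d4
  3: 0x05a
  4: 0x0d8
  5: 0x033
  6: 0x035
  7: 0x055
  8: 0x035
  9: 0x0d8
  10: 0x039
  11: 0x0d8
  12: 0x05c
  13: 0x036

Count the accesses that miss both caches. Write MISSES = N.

MISSES = 3

  [0] addr=0x5e blk=5 s=1: MISS | VC []
  [1] addr=0x51 blk=5 s=1: L1-HIT | VC []
  [2] addr=0xd4 blk=13 s=1: MISS | VC [5]
  [3] addr=0x5a blk=5 s=1: VC-HIT | VC [13]
  [4] addr=0xd8 blk=13 s=1: VC-HIT | VC [5]
  [5] addr=0x33 blk=3 s=1: MISS | VC [5, 13]
  [6] addr=0x35 blk=3 s=1: L1-HIT | VC [5, 13]
  [7] addr=0x55 blk=5 s=1: VC-HIT | VC [3, 13]
  [8] addr=0x35 blk=3 s=1: VC-HIT | VC [5, 13]
  [9] addr=0xd8 blk=13 s=1: VC-HIT | VC [5, 3]
  [10] addr=0x39 blk=3 s=1: VC-HIT | VC [5, 13]
  [11] addr=0xd8 blk=13 s=1: VC-HIT | VC [5, 3]
  [12] addr=0x5c blk=5 s=1: VC-HIT | VC [13, 3]
  [13] addr=0x36 blk=3 s=1: VC-HIT | VC [13, 5]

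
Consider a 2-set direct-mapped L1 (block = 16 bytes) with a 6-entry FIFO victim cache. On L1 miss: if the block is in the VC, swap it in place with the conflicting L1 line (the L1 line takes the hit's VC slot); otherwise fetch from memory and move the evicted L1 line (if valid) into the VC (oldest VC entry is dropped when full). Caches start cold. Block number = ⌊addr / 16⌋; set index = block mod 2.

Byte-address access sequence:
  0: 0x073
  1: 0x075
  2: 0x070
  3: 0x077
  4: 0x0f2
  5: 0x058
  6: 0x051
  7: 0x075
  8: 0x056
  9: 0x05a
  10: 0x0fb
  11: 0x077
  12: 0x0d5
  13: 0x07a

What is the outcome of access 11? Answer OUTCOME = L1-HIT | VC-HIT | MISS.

  [0] addr=0x73 blk=7 s=1: MISS | VC []
  [1] addr=0x75 blk=7 s=1: L1-HIT | VC []
  [2] addr=0x70 blk=7 s=1: L1-HIT | VC []
  [3] addr=0x77 blk=7 s=1: L1-HIT | VC []
  [4] addr=0xf2 blk=15 s=1: MISS | VC [7]
  [5] addr=0x58 blk=5 s=1: MISS | VC [7, 15]
  [6] addr=0x51 blk=5 s=1: L1-HIT | VC [7, 15]
  [7] addr=0x75 blk=7 s=1: VC-HIT | VC [5, 15]
  [8] addr=0x56 blk=5 s=1: VC-HIT | VC [7, 15]
  [9] addr=0x5a blk=5 s=1: L1-HIT | VC [7, 15]
  [10] addr=0xfb blk=15 s=1: VC-HIT | VC [7, 5]
  [11] addr=0x77 blk=7 s=1: VC-HIT | VC [15, 5]
  [12] addr=0xd5 blk=13 s=1: MISS | VC [15, 5, 7]
  [13] addr=0x7a blk=7 s=1: VC-HIT | VC [15, 5, 13]

OUTCOME = VC-HIT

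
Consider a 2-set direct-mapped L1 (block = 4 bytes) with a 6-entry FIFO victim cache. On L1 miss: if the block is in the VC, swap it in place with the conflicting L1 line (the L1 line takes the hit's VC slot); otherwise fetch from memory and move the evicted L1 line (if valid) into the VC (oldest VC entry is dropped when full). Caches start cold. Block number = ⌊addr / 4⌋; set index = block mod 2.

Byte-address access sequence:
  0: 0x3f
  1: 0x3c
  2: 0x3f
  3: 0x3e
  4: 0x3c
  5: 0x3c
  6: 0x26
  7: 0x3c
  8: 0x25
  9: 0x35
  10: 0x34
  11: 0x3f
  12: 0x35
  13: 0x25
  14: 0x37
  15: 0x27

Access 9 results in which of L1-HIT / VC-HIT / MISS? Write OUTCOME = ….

#0 0x3f→b15/s1 MISS; vc=[]
#1 0x3c→b15/s1 L1-HIT; vc=[]
#2 0x3f→b15/s1 L1-HIT; vc=[]
#3 0x3e→b15/s1 L1-HIT; vc=[]
#4 0x3c→b15/s1 L1-HIT; vc=[]
#5 0x3c→b15/s1 L1-HIT; vc=[]
#6 0x26→b9/s1 MISS; vc=[15]
#7 0x3c→b15/s1 VC-HIT; vc=[9]
#8 0x25→b9/s1 VC-HIT; vc=[15]
#9 0x35→b13/s1 MISS; vc=[15,9]
#10 0x34→b13/s1 L1-HIT; vc=[15,9]
#11 0x3f→b15/s1 VC-HIT; vc=[13,9]
#12 0x35→b13/s1 VC-HIT; vc=[15,9]
#13 0x25→b9/s1 VC-HIT; vc=[15,13]
#14 0x37→b13/s1 VC-HIT; vc=[15,9]
#15 0x27→b9/s1 VC-HIT; vc=[15,13]

OUTCOME = MISS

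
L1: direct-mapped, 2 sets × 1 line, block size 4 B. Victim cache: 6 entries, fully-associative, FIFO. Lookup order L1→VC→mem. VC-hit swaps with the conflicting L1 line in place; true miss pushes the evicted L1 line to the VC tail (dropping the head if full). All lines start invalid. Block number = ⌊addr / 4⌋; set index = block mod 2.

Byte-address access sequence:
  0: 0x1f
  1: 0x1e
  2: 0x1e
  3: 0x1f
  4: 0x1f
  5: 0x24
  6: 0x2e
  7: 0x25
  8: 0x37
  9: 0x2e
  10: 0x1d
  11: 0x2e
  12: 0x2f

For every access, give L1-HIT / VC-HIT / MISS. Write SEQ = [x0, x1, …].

  [0] addr=0x1f blk=7 s=1: MISS | VC []
  [1] addr=0x1e blk=7 s=1: L1-HIT | VC []
  [2] addr=0x1e blk=7 s=1: L1-HIT | VC []
  [3] addr=0x1f blk=7 s=1: L1-HIT | VC []
  [4] addr=0x1f blk=7 s=1: L1-HIT | VC []
  [5] addr=0x24 blk=9 s=1: MISS | VC [7]
  [6] addr=0x2e blk=11 s=1: MISS | VC [7, 9]
  [7] addr=0x25 blk=9 s=1: VC-HIT | VC [7, 11]
  [8] addr=0x37 blk=13 s=1: MISS | VC [7, 11, 9]
  [9] addr=0x2e blk=11 s=1: VC-HIT | VC [7, 13, 9]
  [10] addr=0x1d blk=7 s=1: VC-HIT | VC [11, 13, 9]
  [11] addr=0x2e blk=11 s=1: VC-HIT | VC [7, 13, 9]
  [12] addr=0x2f blk=11 s=1: L1-HIT | VC [7, 13, 9]

SEQ = [MISS, L1-HIT, L1-HIT, L1-HIT, L1-HIT, MISS, MISS, VC-HIT, MISS, VC-HIT, VC-HIT, VC-HIT, L1-HIT]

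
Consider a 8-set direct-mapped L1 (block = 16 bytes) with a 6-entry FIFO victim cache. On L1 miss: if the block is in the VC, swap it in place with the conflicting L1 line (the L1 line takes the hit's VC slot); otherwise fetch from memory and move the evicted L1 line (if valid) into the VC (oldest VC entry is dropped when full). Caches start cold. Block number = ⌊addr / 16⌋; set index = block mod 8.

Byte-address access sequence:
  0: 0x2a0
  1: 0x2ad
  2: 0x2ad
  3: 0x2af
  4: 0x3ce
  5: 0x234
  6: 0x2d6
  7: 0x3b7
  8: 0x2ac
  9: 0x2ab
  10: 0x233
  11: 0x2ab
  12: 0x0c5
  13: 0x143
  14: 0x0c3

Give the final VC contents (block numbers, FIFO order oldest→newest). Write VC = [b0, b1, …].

0: 0x2a0 (blk 42, set 2) → MISS  vc=[]
1: 0x2ad (blk 42, set 2) → L1-HIT  vc=[]
2: 0x2ad (blk 42, set 2) → L1-HIT  vc=[]
3: 0x2af (blk 42, set 2) → L1-HIT  vc=[]
4: 0x3ce (blk 60, set 4) → MISS  vc=[]
5: 0x234 (blk 35, set 3) → MISS  vc=[]
6: 0x2d6 (blk 45, set 5) → MISS  vc=[]
7: 0x3b7 (blk 59, set 3) → MISS  vc=[35]
8: 0x2ac (blk 42, set 2) → L1-HIT  vc=[35]
9: 0x2ab (blk 42, set 2) → L1-HIT  vc=[35]
10: 0x233 (blk 35, set 3) → VC-HIT  vc=[59]
11: 0x2ab (blk 42, set 2) → L1-HIT  vc=[59]
12: 0xc5 (blk 12, set 4) → MISS  vc=[59, 60]
13: 0x143 (blk 20, set 4) → MISS  vc=[59, 60, 12]
14: 0xc3 (blk 12, set 4) → VC-HIT  vc=[59, 60, 20]

VC = [59, 60, 20]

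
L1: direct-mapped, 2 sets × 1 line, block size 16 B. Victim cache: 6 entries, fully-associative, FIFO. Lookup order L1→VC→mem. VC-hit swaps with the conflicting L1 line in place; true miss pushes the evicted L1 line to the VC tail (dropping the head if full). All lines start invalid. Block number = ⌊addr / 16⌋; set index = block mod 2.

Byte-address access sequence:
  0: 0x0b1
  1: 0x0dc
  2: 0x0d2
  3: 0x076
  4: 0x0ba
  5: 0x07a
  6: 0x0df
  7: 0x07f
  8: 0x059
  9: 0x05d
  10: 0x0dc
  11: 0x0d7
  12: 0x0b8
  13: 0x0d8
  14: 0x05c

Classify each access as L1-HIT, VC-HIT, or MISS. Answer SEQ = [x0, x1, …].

SEQ = [MISS, MISS, L1-HIT, MISS, VC-HIT, VC-HIT, VC-HIT, VC-HIT, MISS, L1-HIT, VC-HIT, L1-HIT, VC-HIT, VC-HIT, VC-HIT]

0: 0xb1 (blk 11, set 1) → MISS  vc=[]
1: 0xdc (blk 13, set 1) → MISS  vc=[11]
2: 0xd2 (blk 13, set 1) → L1-HIT  vc=[11]
3: 0x76 (blk 7, set 1) → MISS  vc=[11, 13]
4: 0xba (blk 11, set 1) → VC-HIT  vc=[7, 13]
5: 0x7a (blk 7, set 1) → VC-HIT  vc=[11, 13]
6: 0xdf (blk 13, set 1) → VC-HIT  vc=[11, 7]
7: 0x7f (blk 7, set 1) → VC-HIT  vc=[11, 13]
8: 0x59 (blk 5, set 1) → MISS  vc=[11, 13, 7]
9: 0x5d (blk 5, set 1) → L1-HIT  vc=[11, 13, 7]
10: 0xdc (blk 13, set 1) → VC-HIT  vc=[11, 5, 7]
11: 0xd7 (blk 13, set 1) → L1-HIT  vc=[11, 5, 7]
12: 0xb8 (blk 11, set 1) → VC-HIT  vc=[13, 5, 7]
13: 0xd8 (blk 13, set 1) → VC-HIT  vc=[11, 5, 7]
14: 0x5c (blk 5, set 1) → VC-HIT  vc=[11, 13, 7]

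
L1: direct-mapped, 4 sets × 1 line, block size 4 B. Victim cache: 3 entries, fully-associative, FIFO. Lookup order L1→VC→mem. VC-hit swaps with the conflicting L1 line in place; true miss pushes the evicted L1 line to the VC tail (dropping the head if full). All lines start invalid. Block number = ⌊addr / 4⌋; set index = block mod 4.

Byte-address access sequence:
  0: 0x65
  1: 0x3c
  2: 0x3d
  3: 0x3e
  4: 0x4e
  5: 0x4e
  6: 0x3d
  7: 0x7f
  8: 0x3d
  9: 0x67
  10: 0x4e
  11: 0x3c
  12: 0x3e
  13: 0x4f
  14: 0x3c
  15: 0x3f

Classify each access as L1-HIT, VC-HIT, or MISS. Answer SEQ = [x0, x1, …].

  [0] addr=0x65 blk=25 s=1: MISS | VC []
  [1] addr=0x3c blk=15 s=3: MISS | VC []
  [2] addr=0x3d blk=15 s=3: L1-HIT | VC []
  [3] addr=0x3e blk=15 s=3: L1-HIT | VC []
  [4] addr=0x4e blk=19 s=3: MISS | VC [15]
  [5] addr=0x4e blk=19 s=3: L1-HIT | VC [15]
  [6] addr=0x3d blk=15 s=3: VC-HIT | VC [19]
  [7] addr=0x7f blk=31 s=3: MISS | VC [19, 15]
  [8] addr=0x3d blk=15 s=3: VC-HIT | VC [19, 31]
  [9] addr=0x67 blk=25 s=1: L1-HIT | VC [19, 31]
  [10] addr=0x4e blk=19 s=3: VC-HIT | VC [15, 31]
  [11] addr=0x3c blk=15 s=3: VC-HIT | VC [19, 31]
  [12] addr=0x3e blk=15 s=3: L1-HIT | VC [19, 31]
  [13] addr=0x4f blk=19 s=3: VC-HIT | VC [15, 31]
  [14] addr=0x3c blk=15 s=3: VC-HIT | VC [19, 31]
  [15] addr=0x3f blk=15 s=3: L1-HIT | VC [19, 31]

SEQ = [MISS, MISS, L1-HIT, L1-HIT, MISS, L1-HIT, VC-HIT, MISS, VC-HIT, L1-HIT, VC-HIT, VC-HIT, L1-HIT, VC-HIT, VC-HIT, L1-HIT]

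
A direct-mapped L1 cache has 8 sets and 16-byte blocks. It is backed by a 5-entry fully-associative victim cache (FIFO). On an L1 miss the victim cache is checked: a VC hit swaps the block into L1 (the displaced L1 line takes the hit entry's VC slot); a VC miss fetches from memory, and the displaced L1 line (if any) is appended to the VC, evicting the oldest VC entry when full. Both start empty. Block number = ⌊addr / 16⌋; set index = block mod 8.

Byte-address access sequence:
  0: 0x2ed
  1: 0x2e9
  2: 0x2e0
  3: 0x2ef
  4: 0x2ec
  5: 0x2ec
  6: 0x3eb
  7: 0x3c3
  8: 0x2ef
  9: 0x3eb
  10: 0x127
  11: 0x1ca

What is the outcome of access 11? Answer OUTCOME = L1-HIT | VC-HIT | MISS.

OUTCOME = MISS

#0 0x2ed→b46/s6 MISS; vc=[]
#1 0x2e9→b46/s6 L1-HIT; vc=[]
#2 0x2e0→b46/s6 L1-HIT; vc=[]
#3 0x2ef→b46/s6 L1-HIT; vc=[]
#4 0x2ec→b46/s6 L1-HIT; vc=[]
#5 0x2ec→b46/s6 L1-HIT; vc=[]
#6 0x3eb→b62/s6 MISS; vc=[46]
#7 0x3c3→b60/s4 MISS; vc=[46]
#8 0x2ef→b46/s6 VC-HIT; vc=[62]
#9 0x3eb→b62/s6 VC-HIT; vc=[46]
#10 0x127→b18/s2 MISS; vc=[46]
#11 0x1ca→b28/s4 MISS; vc=[46,60]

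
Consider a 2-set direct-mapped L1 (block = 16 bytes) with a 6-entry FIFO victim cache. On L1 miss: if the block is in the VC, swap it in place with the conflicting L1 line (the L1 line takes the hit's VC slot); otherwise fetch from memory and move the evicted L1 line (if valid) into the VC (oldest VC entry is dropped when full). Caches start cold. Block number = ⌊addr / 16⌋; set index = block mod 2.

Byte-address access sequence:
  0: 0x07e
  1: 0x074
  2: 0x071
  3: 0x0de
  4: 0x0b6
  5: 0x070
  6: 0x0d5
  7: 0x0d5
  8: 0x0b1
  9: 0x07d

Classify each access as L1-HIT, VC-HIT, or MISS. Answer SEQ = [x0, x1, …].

SEQ = [MISS, L1-HIT, L1-HIT, MISS, MISS, VC-HIT, VC-HIT, L1-HIT, VC-HIT, VC-HIT]

#0 0x7e→b7/s1 MISS; vc=[]
#1 0x74→b7/s1 L1-HIT; vc=[]
#2 0x71→b7/s1 L1-HIT; vc=[]
#3 0xde→b13/s1 MISS; vc=[7]
#4 0xb6→b11/s1 MISS; vc=[7,13]
#5 0x70→b7/s1 VC-HIT; vc=[11,13]
#6 0xd5→b13/s1 VC-HIT; vc=[11,7]
#7 0xd5→b13/s1 L1-HIT; vc=[11,7]
#8 0xb1→b11/s1 VC-HIT; vc=[13,7]
#9 0x7d→b7/s1 VC-HIT; vc=[13,11]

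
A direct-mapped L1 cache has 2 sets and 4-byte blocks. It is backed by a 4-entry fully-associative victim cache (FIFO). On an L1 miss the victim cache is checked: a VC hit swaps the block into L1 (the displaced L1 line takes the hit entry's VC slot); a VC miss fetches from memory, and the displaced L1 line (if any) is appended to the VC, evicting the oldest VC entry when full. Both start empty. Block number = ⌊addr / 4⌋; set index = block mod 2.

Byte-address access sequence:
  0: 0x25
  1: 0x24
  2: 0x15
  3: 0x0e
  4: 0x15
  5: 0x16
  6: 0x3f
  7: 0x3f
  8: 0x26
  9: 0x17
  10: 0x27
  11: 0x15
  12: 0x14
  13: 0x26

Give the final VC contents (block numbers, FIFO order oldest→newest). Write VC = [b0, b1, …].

0: 0x25 (blk 9, set 1) → MISS  vc=[]
1: 0x24 (blk 9, set 1) → L1-HIT  vc=[]
2: 0x15 (blk 5, set 1) → MISS  vc=[9]
3: 0xe (blk 3, set 1) → MISS  vc=[9, 5]
4: 0x15 (blk 5, set 1) → VC-HIT  vc=[9, 3]
5: 0x16 (blk 5, set 1) → L1-HIT  vc=[9, 3]
6: 0x3f (blk 15, set 1) → MISS  vc=[9, 3, 5]
7: 0x3f (blk 15, set 1) → L1-HIT  vc=[9, 3, 5]
8: 0x26 (blk 9, set 1) → VC-HIT  vc=[15, 3, 5]
9: 0x17 (blk 5, set 1) → VC-HIT  vc=[15, 3, 9]
10: 0x27 (blk 9, set 1) → VC-HIT  vc=[15, 3, 5]
11: 0x15 (blk 5, set 1) → VC-HIT  vc=[15, 3, 9]
12: 0x14 (blk 5, set 1) → L1-HIT  vc=[15, 3, 9]
13: 0x26 (blk 9, set 1) → VC-HIT  vc=[15, 3, 5]

VC = [15, 3, 5]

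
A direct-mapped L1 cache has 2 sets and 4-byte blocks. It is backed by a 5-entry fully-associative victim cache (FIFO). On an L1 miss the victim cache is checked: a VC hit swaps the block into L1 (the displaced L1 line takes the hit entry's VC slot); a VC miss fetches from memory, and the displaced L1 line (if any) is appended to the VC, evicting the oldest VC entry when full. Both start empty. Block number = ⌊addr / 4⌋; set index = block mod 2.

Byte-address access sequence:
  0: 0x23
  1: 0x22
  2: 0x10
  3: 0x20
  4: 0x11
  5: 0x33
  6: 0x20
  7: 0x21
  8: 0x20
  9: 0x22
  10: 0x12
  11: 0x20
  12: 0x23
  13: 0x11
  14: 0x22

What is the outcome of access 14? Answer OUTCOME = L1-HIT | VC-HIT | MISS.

  [0] addr=0x23 blk=8 s=0: MISS | VC []
  [1] addr=0x22 blk=8 s=0: L1-HIT | VC []
  [2] addr=0x10 blk=4 s=0: MISS | VC [8]
  [3] addr=0x20 blk=8 s=0: VC-HIT | VC [4]
  [4] addr=0x11 blk=4 s=0: VC-HIT | VC [8]
  [5] addr=0x33 blk=12 s=0: MISS | VC [8, 4]
  [6] addr=0x20 blk=8 s=0: VC-HIT | VC [12, 4]
  [7] addr=0x21 blk=8 s=0: L1-HIT | VC [12, 4]
  [8] addr=0x20 blk=8 s=0: L1-HIT | VC [12, 4]
  [9] addr=0x22 blk=8 s=0: L1-HIT | VC [12, 4]
  [10] addr=0x12 blk=4 s=0: VC-HIT | VC [12, 8]
  [11] addr=0x20 blk=8 s=0: VC-HIT | VC [12, 4]
  [12] addr=0x23 blk=8 s=0: L1-HIT | VC [12, 4]
  [13] addr=0x11 blk=4 s=0: VC-HIT | VC [12, 8]
  [14] addr=0x22 blk=8 s=0: VC-HIT | VC [12, 4]

OUTCOME = VC-HIT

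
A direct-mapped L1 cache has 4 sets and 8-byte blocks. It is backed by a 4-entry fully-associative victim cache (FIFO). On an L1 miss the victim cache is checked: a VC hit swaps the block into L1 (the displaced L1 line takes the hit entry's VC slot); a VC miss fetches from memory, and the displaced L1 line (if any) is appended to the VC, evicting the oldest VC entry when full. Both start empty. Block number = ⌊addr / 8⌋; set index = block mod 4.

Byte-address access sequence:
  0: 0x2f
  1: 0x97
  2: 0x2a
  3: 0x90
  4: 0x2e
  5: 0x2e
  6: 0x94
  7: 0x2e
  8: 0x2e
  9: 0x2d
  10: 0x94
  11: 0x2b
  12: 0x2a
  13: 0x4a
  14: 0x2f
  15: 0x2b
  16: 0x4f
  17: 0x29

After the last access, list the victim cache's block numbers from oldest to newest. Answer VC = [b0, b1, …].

VC = [9]

0: 0x2f (blk 5, set 1) → MISS  vc=[]
1: 0x97 (blk 18, set 2) → MISS  vc=[]
2: 0x2a (blk 5, set 1) → L1-HIT  vc=[]
3: 0x90 (blk 18, set 2) → L1-HIT  vc=[]
4: 0x2e (blk 5, set 1) → L1-HIT  vc=[]
5: 0x2e (blk 5, set 1) → L1-HIT  vc=[]
6: 0x94 (blk 18, set 2) → L1-HIT  vc=[]
7: 0x2e (blk 5, set 1) → L1-HIT  vc=[]
8: 0x2e (blk 5, set 1) → L1-HIT  vc=[]
9: 0x2d (blk 5, set 1) → L1-HIT  vc=[]
10: 0x94 (blk 18, set 2) → L1-HIT  vc=[]
11: 0x2b (blk 5, set 1) → L1-HIT  vc=[]
12: 0x2a (blk 5, set 1) → L1-HIT  vc=[]
13: 0x4a (blk 9, set 1) → MISS  vc=[5]
14: 0x2f (blk 5, set 1) → VC-HIT  vc=[9]
15: 0x2b (blk 5, set 1) → L1-HIT  vc=[9]
16: 0x4f (blk 9, set 1) → VC-HIT  vc=[5]
17: 0x29 (blk 5, set 1) → VC-HIT  vc=[9]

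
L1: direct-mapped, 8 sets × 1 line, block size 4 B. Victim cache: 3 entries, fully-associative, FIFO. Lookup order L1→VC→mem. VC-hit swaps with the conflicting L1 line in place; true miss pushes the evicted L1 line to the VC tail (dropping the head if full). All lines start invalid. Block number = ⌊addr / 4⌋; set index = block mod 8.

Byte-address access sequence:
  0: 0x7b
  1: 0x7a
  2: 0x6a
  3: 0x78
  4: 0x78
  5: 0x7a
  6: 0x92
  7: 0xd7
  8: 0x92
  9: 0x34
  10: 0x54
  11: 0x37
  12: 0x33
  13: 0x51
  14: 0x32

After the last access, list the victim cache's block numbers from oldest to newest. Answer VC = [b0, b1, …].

VC = [21, 36, 20]

0: 0x7b (blk 30, set 6) → MISS  vc=[]
1: 0x7a (blk 30, set 6) → L1-HIT  vc=[]
2: 0x6a (blk 26, set 2) → MISS  vc=[]
3: 0x78 (blk 30, set 6) → L1-HIT  vc=[]
4: 0x78 (blk 30, set 6) → L1-HIT  vc=[]
5: 0x7a (blk 30, set 6) → L1-HIT  vc=[]
6: 0x92 (blk 36, set 4) → MISS  vc=[]
7: 0xd7 (blk 53, set 5) → MISS  vc=[]
8: 0x92 (blk 36, set 4) → L1-HIT  vc=[]
9: 0x34 (blk 13, set 5) → MISS  vc=[53]
10: 0x54 (blk 21, set 5) → MISS  vc=[53, 13]
11: 0x37 (blk 13, set 5) → VC-HIT  vc=[53, 21]
12: 0x33 (blk 12, set 4) → MISS  vc=[53, 21, 36]
13: 0x51 (blk 20, set 4) → MISS  vc=[21, 36, 12]
14: 0x32 (blk 12, set 4) → VC-HIT  vc=[21, 36, 20]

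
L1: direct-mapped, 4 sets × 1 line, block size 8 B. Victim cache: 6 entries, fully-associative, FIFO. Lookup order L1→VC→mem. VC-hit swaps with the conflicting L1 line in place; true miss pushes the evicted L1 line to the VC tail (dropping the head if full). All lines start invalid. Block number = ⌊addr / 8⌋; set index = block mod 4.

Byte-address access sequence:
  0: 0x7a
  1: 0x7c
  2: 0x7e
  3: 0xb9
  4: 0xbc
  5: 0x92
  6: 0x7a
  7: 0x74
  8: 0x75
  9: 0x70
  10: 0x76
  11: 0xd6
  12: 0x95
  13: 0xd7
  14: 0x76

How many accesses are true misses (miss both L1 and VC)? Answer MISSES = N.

  [0] addr=0x7a blk=15 s=3: MISS | VC []
  [1] addr=0x7c blk=15 s=3: L1-HIT | VC []
  [2] addr=0x7e blk=15 s=3: L1-HIT | VC []
  [3] addr=0xb9 blk=23 s=3: MISS | VC [15]
  [4] addr=0xbc blk=23 s=3: L1-HIT | VC [15]
  [5] addr=0x92 blk=18 s=2: MISS | VC [15]
  [6] addr=0x7a blk=15 s=3: VC-HIT | VC [23]
  [7] addr=0x74 blk=14 s=2: MISS | VC [23, 18]
  [8] addr=0x75 blk=14 s=2: L1-HIT | VC [23, 18]
  [9] addr=0x70 blk=14 s=2: L1-HIT | VC [23, 18]
  [10] addr=0x76 blk=14 s=2: L1-HIT | VC [23, 18]
  [11] addr=0xd6 blk=26 s=2: MISS | VC [23, 18, 14]
  [12] addr=0x95 blk=18 s=2: VC-HIT | VC [23, 26, 14]
  [13] addr=0xd7 blk=26 s=2: VC-HIT | VC [23, 18, 14]
  [14] addr=0x76 blk=14 s=2: VC-HIT | VC [23, 18, 26]

MISSES = 5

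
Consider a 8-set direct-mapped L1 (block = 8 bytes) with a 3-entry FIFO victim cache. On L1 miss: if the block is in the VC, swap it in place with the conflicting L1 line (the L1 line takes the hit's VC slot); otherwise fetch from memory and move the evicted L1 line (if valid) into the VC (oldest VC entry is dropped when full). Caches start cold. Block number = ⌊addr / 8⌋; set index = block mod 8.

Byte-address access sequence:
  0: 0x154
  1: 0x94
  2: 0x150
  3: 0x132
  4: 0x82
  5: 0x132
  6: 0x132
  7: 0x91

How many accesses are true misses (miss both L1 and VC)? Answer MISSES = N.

#0 0x154→b42/s2 MISS; vc=[]
#1 0x94→b18/s2 MISS; vc=[42]
#2 0x150→b42/s2 VC-HIT; vc=[18]
#3 0x132→b38/s6 MISS; vc=[18]
#4 0x82→b16/s0 MISS; vc=[18]
#5 0x132→b38/s6 L1-HIT; vc=[18]
#6 0x132→b38/s6 L1-HIT; vc=[18]
#7 0x91→b18/s2 VC-HIT; vc=[42]

MISSES = 4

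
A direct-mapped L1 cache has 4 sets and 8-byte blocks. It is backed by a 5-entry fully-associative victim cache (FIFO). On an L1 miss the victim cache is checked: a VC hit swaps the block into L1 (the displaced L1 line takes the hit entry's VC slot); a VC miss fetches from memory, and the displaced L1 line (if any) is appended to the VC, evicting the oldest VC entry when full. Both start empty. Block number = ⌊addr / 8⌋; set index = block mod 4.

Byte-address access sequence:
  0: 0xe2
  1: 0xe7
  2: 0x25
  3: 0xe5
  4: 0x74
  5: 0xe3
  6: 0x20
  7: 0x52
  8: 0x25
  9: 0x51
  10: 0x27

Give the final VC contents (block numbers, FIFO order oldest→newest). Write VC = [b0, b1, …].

VC = [28, 14]

0: 0xe2 (blk 28, set 0) → MISS  vc=[]
1: 0xe7 (blk 28, set 0) → L1-HIT  vc=[]
2: 0x25 (blk 4, set 0) → MISS  vc=[28]
3: 0xe5 (blk 28, set 0) → VC-HIT  vc=[4]
4: 0x74 (blk 14, set 2) → MISS  vc=[4]
5: 0xe3 (blk 28, set 0) → L1-HIT  vc=[4]
6: 0x20 (blk 4, set 0) → VC-HIT  vc=[28]
7: 0x52 (blk 10, set 2) → MISS  vc=[28, 14]
8: 0x25 (blk 4, set 0) → L1-HIT  vc=[28, 14]
9: 0x51 (blk 10, set 2) → L1-HIT  vc=[28, 14]
10: 0x27 (blk 4, set 0) → L1-HIT  vc=[28, 14]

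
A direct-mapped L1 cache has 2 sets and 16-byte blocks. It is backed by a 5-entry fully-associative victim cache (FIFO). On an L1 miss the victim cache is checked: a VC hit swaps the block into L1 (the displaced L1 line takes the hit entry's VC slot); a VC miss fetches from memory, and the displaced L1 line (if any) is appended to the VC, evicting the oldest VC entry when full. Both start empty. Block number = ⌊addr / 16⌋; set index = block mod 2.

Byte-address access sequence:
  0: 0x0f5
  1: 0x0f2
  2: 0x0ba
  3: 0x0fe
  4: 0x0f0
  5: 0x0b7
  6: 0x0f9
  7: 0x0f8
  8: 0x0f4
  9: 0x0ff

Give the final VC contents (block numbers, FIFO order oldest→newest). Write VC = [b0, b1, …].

VC = [11]

#0 0xf5→b15/s1 MISS; vc=[]
#1 0xf2→b15/s1 L1-HIT; vc=[]
#2 0xba→b11/s1 MISS; vc=[15]
#3 0xfe→b15/s1 VC-HIT; vc=[11]
#4 0xf0→b15/s1 L1-HIT; vc=[11]
#5 0xb7→b11/s1 VC-HIT; vc=[15]
#6 0xf9→b15/s1 VC-HIT; vc=[11]
#7 0xf8→b15/s1 L1-HIT; vc=[11]
#8 0xf4→b15/s1 L1-HIT; vc=[11]
#9 0xff→b15/s1 L1-HIT; vc=[11]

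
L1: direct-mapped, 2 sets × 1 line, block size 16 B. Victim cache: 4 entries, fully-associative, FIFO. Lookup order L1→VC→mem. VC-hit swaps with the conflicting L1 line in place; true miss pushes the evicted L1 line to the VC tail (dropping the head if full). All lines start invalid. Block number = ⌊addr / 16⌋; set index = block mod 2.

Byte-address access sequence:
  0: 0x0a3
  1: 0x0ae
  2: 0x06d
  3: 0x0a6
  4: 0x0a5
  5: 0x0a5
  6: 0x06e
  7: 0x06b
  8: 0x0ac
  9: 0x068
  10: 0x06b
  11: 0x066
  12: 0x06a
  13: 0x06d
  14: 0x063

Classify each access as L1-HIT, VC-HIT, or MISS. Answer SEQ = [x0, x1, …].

  [0] addr=0xa3 blk=10 s=0: MISS | VC []
  [1] addr=0xae blk=10 s=0: L1-HIT | VC []
  [2] addr=0x6d blk=6 s=0: MISS | VC [10]
  [3] addr=0xa6 blk=10 s=0: VC-HIT | VC [6]
  [4] addr=0xa5 blk=10 s=0: L1-HIT | VC [6]
  [5] addr=0xa5 blk=10 s=0: L1-HIT | VC [6]
  [6] addr=0x6e blk=6 s=0: VC-HIT | VC [10]
  [7] addr=0x6b blk=6 s=0: L1-HIT | VC [10]
  [8] addr=0xac blk=10 s=0: VC-HIT | VC [6]
  [9] addr=0x68 blk=6 s=0: VC-HIT | VC [10]
  [10] addr=0x6b blk=6 s=0: L1-HIT | VC [10]
  [11] addr=0x66 blk=6 s=0: L1-HIT | VC [10]
  [12] addr=0x6a blk=6 s=0: L1-HIT | VC [10]
  [13] addr=0x6d blk=6 s=0: L1-HIT | VC [10]
  [14] addr=0x63 blk=6 s=0: L1-HIT | VC [10]

SEQ = [MISS, L1-HIT, MISS, VC-HIT, L1-HIT, L1-HIT, VC-HIT, L1-HIT, VC-HIT, VC-HIT, L1-HIT, L1-HIT, L1-HIT, L1-HIT, L1-HIT]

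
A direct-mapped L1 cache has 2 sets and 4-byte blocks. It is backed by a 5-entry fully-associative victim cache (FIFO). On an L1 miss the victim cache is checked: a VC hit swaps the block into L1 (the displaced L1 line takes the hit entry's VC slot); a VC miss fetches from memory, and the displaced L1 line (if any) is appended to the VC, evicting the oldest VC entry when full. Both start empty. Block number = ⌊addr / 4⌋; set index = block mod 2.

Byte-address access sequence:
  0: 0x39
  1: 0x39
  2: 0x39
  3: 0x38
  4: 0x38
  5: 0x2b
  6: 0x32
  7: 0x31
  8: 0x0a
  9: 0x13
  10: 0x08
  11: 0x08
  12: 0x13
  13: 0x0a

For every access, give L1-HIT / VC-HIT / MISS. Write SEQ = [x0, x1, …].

#0 0x39→b14/s0 MISS; vc=[]
#1 0x39→b14/s0 L1-HIT; vc=[]
#2 0x39→b14/s0 L1-HIT; vc=[]
#3 0x38→b14/s0 L1-HIT; vc=[]
#4 0x38→b14/s0 L1-HIT; vc=[]
#5 0x2b→b10/s0 MISS; vc=[14]
#6 0x32→b12/s0 MISS; vc=[14,10]
#7 0x31→b12/s0 L1-HIT; vc=[14,10]
#8 0xa→b2/s0 MISS; vc=[14,10,12]
#9 0x13→b4/s0 MISS; vc=[14,10,12,2]
#10 0x8→b2/s0 VC-HIT; vc=[14,10,12,4]
#11 0x8→b2/s0 L1-HIT; vc=[14,10,12,4]
#12 0x13→b4/s0 VC-HIT; vc=[14,10,12,2]
#13 0xa→b2/s0 VC-HIT; vc=[14,10,12,4]

SEQ = [MISS, L1-HIT, L1-HIT, L1-HIT, L1-HIT, MISS, MISS, L1-HIT, MISS, MISS, VC-HIT, L1-HIT, VC-HIT, VC-HIT]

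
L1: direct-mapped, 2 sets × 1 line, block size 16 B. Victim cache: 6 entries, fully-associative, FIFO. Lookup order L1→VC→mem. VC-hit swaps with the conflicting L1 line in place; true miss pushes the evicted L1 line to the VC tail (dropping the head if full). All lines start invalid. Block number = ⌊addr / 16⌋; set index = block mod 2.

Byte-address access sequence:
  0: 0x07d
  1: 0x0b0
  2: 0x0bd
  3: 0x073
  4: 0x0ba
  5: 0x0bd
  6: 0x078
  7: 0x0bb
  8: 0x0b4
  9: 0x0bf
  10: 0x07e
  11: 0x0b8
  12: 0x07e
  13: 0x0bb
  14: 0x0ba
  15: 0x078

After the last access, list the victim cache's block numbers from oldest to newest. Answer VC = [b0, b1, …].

#0 0x7d→b7/s1 MISS; vc=[]
#1 0xb0→b11/s1 MISS; vc=[7]
#2 0xbd→b11/s1 L1-HIT; vc=[7]
#3 0x73→b7/s1 VC-HIT; vc=[11]
#4 0xba→b11/s1 VC-HIT; vc=[7]
#5 0xbd→b11/s1 L1-HIT; vc=[7]
#6 0x78→b7/s1 VC-HIT; vc=[11]
#7 0xbb→b11/s1 VC-HIT; vc=[7]
#8 0xb4→b11/s1 L1-HIT; vc=[7]
#9 0xbf→b11/s1 L1-HIT; vc=[7]
#10 0x7e→b7/s1 VC-HIT; vc=[11]
#11 0xb8→b11/s1 VC-HIT; vc=[7]
#12 0x7e→b7/s1 VC-HIT; vc=[11]
#13 0xbb→b11/s1 VC-HIT; vc=[7]
#14 0xba→b11/s1 L1-HIT; vc=[7]
#15 0x78→b7/s1 VC-HIT; vc=[11]

VC = [11]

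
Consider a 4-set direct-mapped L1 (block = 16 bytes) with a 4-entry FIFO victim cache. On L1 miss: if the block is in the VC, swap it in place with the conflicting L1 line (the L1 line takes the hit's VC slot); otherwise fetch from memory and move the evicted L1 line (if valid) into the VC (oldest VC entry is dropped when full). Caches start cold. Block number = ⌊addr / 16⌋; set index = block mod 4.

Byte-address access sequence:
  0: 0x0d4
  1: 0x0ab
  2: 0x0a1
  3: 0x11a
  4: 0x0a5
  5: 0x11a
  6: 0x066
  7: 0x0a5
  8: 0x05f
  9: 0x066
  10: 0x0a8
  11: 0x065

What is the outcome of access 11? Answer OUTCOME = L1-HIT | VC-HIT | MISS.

  [0] addr=0xd4 blk=13 s=1: MISS | VC []
  [1] addr=0xab blk=10 s=2: MISS | VC []
  [2] addr=0xa1 blk=10 s=2: L1-HIT | VC []
  [3] addr=0x11a blk=17 s=1: MISS | VC [13]
  [4] addr=0xa5 blk=10 s=2: L1-HIT | VC [13]
  [5] addr=0x11a blk=17 s=1: L1-HIT | VC [13]
  [6] addr=0x66 blk=6 s=2: MISS | VC [13, 10]
  [7] addr=0xa5 blk=10 s=2: VC-HIT | VC [13, 6]
  [8] addr=0x5f blk=5 s=1: MISS | VC [13, 6, 17]
  [9] addr=0x66 blk=6 s=2: VC-HIT | VC [13, 10, 17]
  [10] addr=0xa8 blk=10 s=2: VC-HIT | VC [13, 6, 17]
  [11] addr=0x65 blk=6 s=2: VC-HIT | VC [13, 10, 17]

OUTCOME = VC-HIT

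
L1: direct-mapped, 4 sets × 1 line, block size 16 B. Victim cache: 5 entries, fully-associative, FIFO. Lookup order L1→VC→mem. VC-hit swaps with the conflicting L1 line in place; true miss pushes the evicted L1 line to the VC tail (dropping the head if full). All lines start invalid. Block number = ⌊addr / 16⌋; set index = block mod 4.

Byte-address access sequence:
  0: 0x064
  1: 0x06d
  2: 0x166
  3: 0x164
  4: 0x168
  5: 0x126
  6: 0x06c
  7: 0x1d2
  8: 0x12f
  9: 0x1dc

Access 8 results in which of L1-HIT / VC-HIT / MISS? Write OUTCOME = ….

OUTCOME = VC-HIT

0: 0x64 (blk 6, set 2) → MISS  vc=[]
1: 0x6d (blk 6, set 2) → L1-HIT  vc=[]
2: 0x166 (blk 22, set 2) → MISS  vc=[6]
3: 0x164 (blk 22, set 2) → L1-HIT  vc=[6]
4: 0x168 (blk 22, set 2) → L1-HIT  vc=[6]
5: 0x126 (blk 18, set 2) → MISS  vc=[6, 22]
6: 0x6c (blk 6, set 2) → VC-HIT  vc=[18, 22]
7: 0x1d2 (blk 29, set 1) → MISS  vc=[18, 22]
8: 0x12f (blk 18, set 2) → VC-HIT  vc=[6, 22]
9: 0x1dc (blk 29, set 1) → L1-HIT  vc=[6, 22]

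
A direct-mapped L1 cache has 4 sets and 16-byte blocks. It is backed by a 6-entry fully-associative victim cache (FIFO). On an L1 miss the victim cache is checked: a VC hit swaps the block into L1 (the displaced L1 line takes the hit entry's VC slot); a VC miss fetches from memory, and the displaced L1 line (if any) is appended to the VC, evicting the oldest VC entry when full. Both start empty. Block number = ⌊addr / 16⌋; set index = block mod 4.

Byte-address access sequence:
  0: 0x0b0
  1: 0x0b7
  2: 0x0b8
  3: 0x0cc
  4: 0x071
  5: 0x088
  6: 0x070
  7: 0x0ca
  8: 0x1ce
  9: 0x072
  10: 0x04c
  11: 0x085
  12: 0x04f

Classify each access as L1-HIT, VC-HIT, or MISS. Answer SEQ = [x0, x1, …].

SEQ = [MISS, L1-HIT, L1-HIT, MISS, MISS, MISS, L1-HIT, VC-HIT, MISS, L1-HIT, MISS, VC-HIT, VC-HIT]

  [0] addr=0xb0 blk=11 s=3: MISS | VC []
  [1] addr=0xb7 blk=11 s=3: L1-HIT | VC []
  [2] addr=0xb8 blk=11 s=3: L1-HIT | VC []
  [3] addr=0xcc blk=12 s=0: MISS | VC []
  [4] addr=0x71 blk=7 s=3: MISS | VC [11]
  [5] addr=0x88 blk=8 s=0: MISS | VC [11, 12]
  [6] addr=0x70 blk=7 s=3: L1-HIT | VC [11, 12]
  [7] addr=0xca blk=12 s=0: VC-HIT | VC [11, 8]
  [8] addr=0x1ce blk=28 s=0: MISS | VC [11, 8, 12]
  [9] addr=0x72 blk=7 s=3: L1-HIT | VC [11, 8, 12]
  [10] addr=0x4c blk=4 s=0: MISS | VC [11, 8, 12, 28]
  [11] addr=0x85 blk=8 s=0: VC-HIT | VC [11, 4, 12, 28]
  [12] addr=0x4f blk=4 s=0: VC-HIT | VC [11, 8, 12, 28]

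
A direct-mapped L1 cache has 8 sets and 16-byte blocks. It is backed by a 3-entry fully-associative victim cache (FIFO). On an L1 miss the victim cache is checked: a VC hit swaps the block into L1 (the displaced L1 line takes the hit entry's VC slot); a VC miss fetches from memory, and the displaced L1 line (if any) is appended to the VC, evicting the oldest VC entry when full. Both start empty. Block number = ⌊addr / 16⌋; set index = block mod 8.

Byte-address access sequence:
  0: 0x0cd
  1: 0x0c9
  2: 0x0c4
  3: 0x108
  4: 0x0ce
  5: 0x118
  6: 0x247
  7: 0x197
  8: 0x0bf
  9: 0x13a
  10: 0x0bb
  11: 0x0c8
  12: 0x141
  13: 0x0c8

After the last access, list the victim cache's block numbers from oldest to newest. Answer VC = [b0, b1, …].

VC = [17, 19, 20]

0: 0xcd (blk 12, set 4) → MISS  vc=[]
1: 0xc9 (blk 12, set 4) → L1-HIT  vc=[]
2: 0xc4 (blk 12, set 4) → L1-HIT  vc=[]
3: 0x108 (blk 16, set 0) → MISS  vc=[]
4: 0xce (blk 12, set 4) → L1-HIT  vc=[]
5: 0x118 (blk 17, set 1) → MISS  vc=[]
6: 0x247 (blk 36, set 4) → MISS  vc=[12]
7: 0x197 (blk 25, set 1) → MISS  vc=[12, 17]
8: 0xbf (blk 11, set 3) → MISS  vc=[12, 17]
9: 0x13a (blk 19, set 3) → MISS  vc=[12, 17, 11]
10: 0xbb (blk 11, set 3) → VC-HIT  vc=[12, 17, 19]
11: 0xc8 (blk 12, set 4) → VC-HIT  vc=[36, 17, 19]
12: 0x141 (blk 20, set 4) → MISS  vc=[17, 19, 12]
13: 0xc8 (blk 12, set 4) → VC-HIT  vc=[17, 19, 20]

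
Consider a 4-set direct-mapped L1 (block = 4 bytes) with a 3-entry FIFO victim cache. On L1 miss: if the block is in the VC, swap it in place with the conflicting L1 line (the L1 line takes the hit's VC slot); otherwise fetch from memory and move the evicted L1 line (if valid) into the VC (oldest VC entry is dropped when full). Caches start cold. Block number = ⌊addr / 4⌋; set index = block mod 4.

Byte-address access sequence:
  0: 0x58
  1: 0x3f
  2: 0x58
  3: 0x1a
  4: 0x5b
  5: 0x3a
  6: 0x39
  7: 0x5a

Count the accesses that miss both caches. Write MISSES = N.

MISSES = 4

  [0] addr=0x58 blk=22 s=2: MISS | VC []
  [1] addr=0x3f blk=15 s=3: MISS | VC []
  [2] addr=0x58 blk=22 s=2: L1-HIT | VC []
  [3] addr=0x1a blk=6 s=2: MISS | VC [22]
  [4] addr=0x5b blk=22 s=2: VC-HIT | VC [6]
  [5] addr=0x3a blk=14 s=2: MISS | VC [6, 22]
  [6] addr=0x39 blk=14 s=2: L1-HIT | VC [6, 22]
  [7] addr=0x5a blk=22 s=2: VC-HIT | VC [6, 14]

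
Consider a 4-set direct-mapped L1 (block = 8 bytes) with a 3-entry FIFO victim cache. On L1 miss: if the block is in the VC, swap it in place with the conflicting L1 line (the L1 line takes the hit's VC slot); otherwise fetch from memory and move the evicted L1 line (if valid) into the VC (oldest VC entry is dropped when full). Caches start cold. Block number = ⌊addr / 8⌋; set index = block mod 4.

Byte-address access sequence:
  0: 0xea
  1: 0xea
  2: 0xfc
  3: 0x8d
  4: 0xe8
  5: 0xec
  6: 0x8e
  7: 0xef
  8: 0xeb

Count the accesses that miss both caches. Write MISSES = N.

  [0] addr=0xea blk=29 s=1: MISS | VC []
  [1] addr=0xea blk=29 s=1: L1-HIT | VC []
  [2] addr=0xfc blk=31 s=3: MISS | VC []
  [3] addr=0x8d blk=17 s=1: MISS | VC [29]
  [4] addr=0xe8 blk=29 s=1: VC-HIT | VC [17]
  [5] addr=0xec blk=29 s=1: L1-HIT | VC [17]
  [6] addr=0x8e blk=17 s=1: VC-HIT | VC [29]
  [7] addr=0xef blk=29 s=1: VC-HIT | VC [17]
  [8] addr=0xeb blk=29 s=1: L1-HIT | VC [17]

MISSES = 3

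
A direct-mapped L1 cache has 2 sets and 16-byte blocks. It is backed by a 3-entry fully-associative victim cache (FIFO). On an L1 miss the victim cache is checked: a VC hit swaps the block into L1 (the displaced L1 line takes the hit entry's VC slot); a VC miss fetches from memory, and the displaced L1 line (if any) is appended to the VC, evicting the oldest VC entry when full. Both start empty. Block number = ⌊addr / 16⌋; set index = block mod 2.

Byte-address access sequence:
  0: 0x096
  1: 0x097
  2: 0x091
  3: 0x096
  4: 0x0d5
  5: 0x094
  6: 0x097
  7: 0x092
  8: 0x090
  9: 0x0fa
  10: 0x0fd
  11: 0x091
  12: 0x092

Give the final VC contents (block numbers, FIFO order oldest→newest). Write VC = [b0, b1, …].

#0 0x96→b9/s1 MISS; vc=[]
#1 0x97→b9/s1 L1-HIT; vc=[]
#2 0x91→b9/s1 L1-HIT; vc=[]
#3 0x96→b9/s1 L1-HIT; vc=[]
#4 0xd5→b13/s1 MISS; vc=[9]
#5 0x94→b9/s1 VC-HIT; vc=[13]
#6 0x97→b9/s1 L1-HIT; vc=[13]
#7 0x92→b9/s1 L1-HIT; vc=[13]
#8 0x90→b9/s1 L1-HIT; vc=[13]
#9 0xfa→b15/s1 MISS; vc=[13,9]
#10 0xfd→b15/s1 L1-HIT; vc=[13,9]
#11 0x91→b9/s1 VC-HIT; vc=[13,15]
#12 0x92→b9/s1 L1-HIT; vc=[13,15]

VC = [13, 15]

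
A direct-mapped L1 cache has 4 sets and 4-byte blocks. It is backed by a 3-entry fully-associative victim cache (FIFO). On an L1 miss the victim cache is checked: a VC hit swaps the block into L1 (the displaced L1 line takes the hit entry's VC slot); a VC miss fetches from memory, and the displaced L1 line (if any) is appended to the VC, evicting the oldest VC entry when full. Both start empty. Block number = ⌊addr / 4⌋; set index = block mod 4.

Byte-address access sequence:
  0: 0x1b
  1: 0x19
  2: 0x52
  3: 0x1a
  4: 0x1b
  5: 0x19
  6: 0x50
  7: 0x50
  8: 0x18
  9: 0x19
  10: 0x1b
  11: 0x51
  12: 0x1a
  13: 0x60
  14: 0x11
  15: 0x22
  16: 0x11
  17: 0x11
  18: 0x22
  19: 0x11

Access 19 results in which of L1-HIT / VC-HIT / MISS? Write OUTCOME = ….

#0 0x1b→b6/s2 MISS; vc=[]
#1 0x19→b6/s2 L1-HIT; vc=[]
#2 0x52→b20/s0 MISS; vc=[]
#3 0x1a→b6/s2 L1-HIT; vc=[]
#4 0x1b→b6/s2 L1-HIT; vc=[]
#5 0x19→b6/s2 L1-HIT; vc=[]
#6 0x50→b20/s0 L1-HIT; vc=[]
#7 0x50→b20/s0 L1-HIT; vc=[]
#8 0x18→b6/s2 L1-HIT; vc=[]
#9 0x19→b6/s2 L1-HIT; vc=[]
#10 0x1b→b6/s2 L1-HIT; vc=[]
#11 0x51→b20/s0 L1-HIT; vc=[]
#12 0x1a→b6/s2 L1-HIT; vc=[]
#13 0x60→b24/s0 MISS; vc=[20]
#14 0x11→b4/s0 MISS; vc=[20,24]
#15 0x22→b8/s0 MISS; vc=[20,24,4]
#16 0x11→b4/s0 VC-HIT; vc=[20,24,8]
#17 0x11→b4/s0 L1-HIT; vc=[20,24,8]
#18 0x22→b8/s0 VC-HIT; vc=[20,24,4]
#19 0x11→b4/s0 VC-HIT; vc=[20,24,8]

OUTCOME = VC-HIT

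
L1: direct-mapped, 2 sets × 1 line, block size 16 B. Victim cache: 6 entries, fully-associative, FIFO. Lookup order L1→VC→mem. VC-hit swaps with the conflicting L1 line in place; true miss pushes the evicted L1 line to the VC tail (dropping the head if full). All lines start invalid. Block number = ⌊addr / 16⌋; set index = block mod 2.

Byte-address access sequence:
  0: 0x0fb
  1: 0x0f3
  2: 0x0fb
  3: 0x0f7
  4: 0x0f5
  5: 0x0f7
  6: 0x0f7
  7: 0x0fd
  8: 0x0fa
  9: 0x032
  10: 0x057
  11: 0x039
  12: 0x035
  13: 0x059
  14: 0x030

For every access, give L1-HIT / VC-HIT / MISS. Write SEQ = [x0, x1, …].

SEQ = [MISS, L1-HIT, L1-HIT, L1-HIT, L1-HIT, L1-HIT, L1-HIT, L1-HIT, L1-HIT, MISS, MISS, VC-HIT, L1-HIT, VC-HIT, VC-HIT]

0: 0xfb (blk 15, set 1) → MISS  vc=[]
1: 0xf3 (blk 15, set 1) → L1-HIT  vc=[]
2: 0xfb (blk 15, set 1) → L1-HIT  vc=[]
3: 0xf7 (blk 15, set 1) → L1-HIT  vc=[]
4: 0xf5 (blk 15, set 1) → L1-HIT  vc=[]
5: 0xf7 (blk 15, set 1) → L1-HIT  vc=[]
6: 0xf7 (blk 15, set 1) → L1-HIT  vc=[]
7: 0xfd (blk 15, set 1) → L1-HIT  vc=[]
8: 0xfa (blk 15, set 1) → L1-HIT  vc=[]
9: 0x32 (blk 3, set 1) → MISS  vc=[15]
10: 0x57 (blk 5, set 1) → MISS  vc=[15, 3]
11: 0x39 (blk 3, set 1) → VC-HIT  vc=[15, 5]
12: 0x35 (blk 3, set 1) → L1-HIT  vc=[15, 5]
13: 0x59 (blk 5, set 1) → VC-HIT  vc=[15, 3]
14: 0x30 (blk 3, set 1) → VC-HIT  vc=[15, 5]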